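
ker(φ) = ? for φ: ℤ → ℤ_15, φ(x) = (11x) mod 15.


Kernel = preimage of identity
ker(φ) = {x ∈ ℤ : 11x ≡ 0 (mod 15)}. gcd(11,15) = 1, so 11x ≡ 0 (mod 15) ⟺ x ≡ 0 (mod 15/1 = 15). Hence ker(φ) = 15ℤ

ker(φ) = 15ℤ


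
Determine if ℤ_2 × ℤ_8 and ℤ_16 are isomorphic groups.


Comparing ℤ_2 × ℤ_8 and ℤ_16:
gcd(2,8) = 2 ≠ 1. Max element order in ℤ_2×ℤ_8 is lcm(2,8) = 8 < 16, so it has no element of order 16

No, ℤ_2 × ℤ_8 ≇ ℤ_16


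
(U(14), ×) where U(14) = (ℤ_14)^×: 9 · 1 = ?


Operation: multiplication mod 14
9 · 1 = (a × b) mod 14 with a = 9, b = 1

9 · 1 = 9


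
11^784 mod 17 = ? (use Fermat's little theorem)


Fermat's little theorem: if p is prime and gcd(a,p)=1, then a^(p-1) ≡ 1 (mod p)
p = 17 is prime, gcd(11,17) = 1
Reduce exponent: 784 mod 16 = 0
So 11^784 ≡ 11^0 (mod 17)
11^0 = 1

11^784 ≡ 1 (mod 17)


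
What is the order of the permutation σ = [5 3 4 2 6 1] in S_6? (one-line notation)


Cycle decomposition: (1 5 6) (2 3 4)
Cycle lengths: 3, 3
Order = lcm(3, 3) = 3

ord(σ) = 3


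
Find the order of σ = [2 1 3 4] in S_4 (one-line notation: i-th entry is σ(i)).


Cycle decomposition: (1 2)
Cycle lengths: 2
Order = lcm(2) = 2

ord(σ) = 2


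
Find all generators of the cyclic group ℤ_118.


g generates ℤ_n iff gcd(g,n) = 1
Prime factors of 118: 2, 59
Generators are g ∈ {1,...,117} not divisible by any of these primes.
Generators: {1, 3, 5, 7, 9, 11, 13, 15, 17, 19, 21, 23, 25, 27, 29, 31, 33, 35, 37, 39, 41, 43, 45, 47, 49, 51, 53, 55, 57, 61, 63, 65, 67, 69, 71, 73, 75, 77, 79, 81, 83, 85, 87, 89, 91, 93, 95, 97, 99, 101, 103, 105, 107, 109, 111, 113, 115, 117}
Number of generators = φ(118) = 58

Generators of ℤ_118 = {1, 3, 5, 7, 9, 11, 13, 15, 17, 19, 21, 23, 25, 27, 29, 31, 33, 35, 37, 39, 41, 43, 45, 47, 49, 51, 53, 55, 57, 61, 63, 65, 67, 69, 71, 73, 75, 77, 79, 81, 83, 85, 87, 89, 91, 93, 95, 97, 99, 101, 103, 105, 107, 109, 111, 113, 115, 117}


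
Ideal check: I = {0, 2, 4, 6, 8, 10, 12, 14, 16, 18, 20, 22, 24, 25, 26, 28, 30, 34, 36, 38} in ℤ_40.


Check ideal conditions for I = {0, 2, 4, 6, 8, 10, 12, 14, 16, 18, 20, 22, 24, 25, 26, 28, 30, 34, 36, 38} in ℤ_40:
(1) I is an additive subgroup? No
(2) For r ∈ ℤ_40 and a ∈ I: r·a ∈ I? No  [counterexample: r=2, a=16, r·a mod 40 = 32 ∉ I]

No, I is not an ideal of ℤ_40


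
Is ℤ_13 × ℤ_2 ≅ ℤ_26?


Comparing ℤ_13 × ℤ_2 and ℤ_26:
gcd(13,2) = 1, so ℤ_13 × ℤ_2 ≅ ℤ_26 (CRT)

Yes, ℤ_13 × ℤ_2 ≅ ℤ_26


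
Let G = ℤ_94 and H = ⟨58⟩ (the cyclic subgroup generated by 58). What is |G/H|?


|⟨58⟩| = n / gcd(58, 94) = 94 / 2 = 47
H is normal (ℤ_94 is abelian).
|G/H| = |G| / |H| = 94 / 47 = 2

|G/H| = 2


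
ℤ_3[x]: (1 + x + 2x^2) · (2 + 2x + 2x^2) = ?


Expand and collect like terms; reduce coefficients mod 3:
x^0: 1·2 = 2 ≡ 2 (mod 3)
x^1: 1·2 + 1·2 = 4 ≡ 1 (mod 3)
x^2: 1·2 + 1·2 + 2·2 = 8 ≡ 2 (mod 3)
x^3: 1·2 + 2·2 = 6 ≡ 0 (mod 3)
x^4: 2·2 = 4 ≡ 1 (mod 3)
Result: 2 + x + 2x^2 + x^4

f · g = 2 + x + 2x^2 + x^4


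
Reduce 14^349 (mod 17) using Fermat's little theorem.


Fermat's little theorem: if p is prime and gcd(a,p)=1, then a^(p-1) ≡ 1 (mod p)
p = 17 is prime, gcd(14,17) = 1
Reduce exponent: 349 mod 16 = 13
So 14^349 ≡ 14^13 (mod 17)
14^13 mod 17 = 5

14^349 ≡ 5 (mod 17)


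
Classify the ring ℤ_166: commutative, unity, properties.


ℤ_166 is a commutative ring with unity 1; 166 = 2×83 is composite, so 2·83 ≡ 0 gives zero divisors (not an integral domain)
Commutative: Yes
Integral domain: No
Has unity: Yes

ℤ_166: Commutative=Yes, Unity=Yes


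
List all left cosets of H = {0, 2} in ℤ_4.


H = {0, 2}, |H| = 2
Number of cosets = |G|/|H| = 4/2 = 2
0 + H = {0, 2}
1 + H = {1, 3}

Cosets: 0+H={0,2}; 1+H={1,3}


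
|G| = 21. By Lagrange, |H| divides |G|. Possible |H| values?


Lagrange's theorem: |H| divides |G|
|G| = 21
Divisors of 21: 1, 3, 7, 21

Possible subgroup orders: {1, 3, 7, 21}


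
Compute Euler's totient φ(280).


Factor n: 280 = 2^3 × 5 × 7
φ(n) = n · ∏(1 - 1/p) over distinct primes p | n
φ(280) = 280 · (1 - 1/2) · (1 - 1/5) · (1 - 1/7) = 96

φ(280) = 96


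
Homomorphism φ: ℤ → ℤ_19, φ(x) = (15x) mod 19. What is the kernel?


Kernel = preimage of identity
ker(φ) = {x ∈ ℤ : 15x ≡ 0 (mod 19)}. gcd(15,19) = 1, so 15x ≡ 0 (mod 19) ⟺ x ≡ 0 (mod 19/1 = 19). Hence ker(φ) = 19ℤ

ker(φ) = 19ℤ


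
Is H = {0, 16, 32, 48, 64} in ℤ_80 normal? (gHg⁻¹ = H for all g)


H = {0, 16, 32, 48, 64} in ℤ_80
ℤ_80 is abelian; every subgroup of an abelian group is normal

Yes, normal subgroup


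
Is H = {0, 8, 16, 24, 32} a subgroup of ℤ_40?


Subgroup test for H = {0, 8, 16, 24, 32} in (ℤ_40, +):
(1) 0 ∈ H? Yes
(2) Closure: for all a,b ∈ H, (a+b) mod 40 ∈ H? Yes
(3) Inverses: for all a ∈ H, -a mod 40 ∈ H? Yes

Yes, H is a subgroup of ℤ_40


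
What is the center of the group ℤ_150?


Z(G) = {g ∈ G | gx = xg for all x ∈ G}
ℤ_150 is abelian, so Z(G) = G

Z(ℤ_150) = ℤ_150


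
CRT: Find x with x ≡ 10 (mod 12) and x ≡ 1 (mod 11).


m₁ = 12, m₂ = 11, gcd = 1, so CRT applies. M = m₁·m₂ = 132
Let M₁ = M/m₁ = 11, M₂ = M/m₂ = 12
Find y₁ ≡ M₁⁻¹ (mod m₁): 11⁻¹ ≡ 11 (mod 12)
Find y₂ ≡ M₂⁻¹ (mod m₂): 12⁻¹ ≡ 1 (mod 11)
x = a₁·M₁·y₁ + a₂·M₂·y₂ = 10·11·11 + 1·12·1 = 1222
Reduce mod 132: x ≡ 34
Check: 34 mod 12 = 10 ✓, 34 mod 11 = 1 ✓

x ≡ 34 (mod 132)


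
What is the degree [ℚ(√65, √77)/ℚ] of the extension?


[ℚ(√65,√77):ℚ] = [ℚ(√65,√77):ℚ(√65)]·[ℚ(√65):ℚ] = 2·2 = 4

[ℚ(√65, √77)/ℚ] = 4


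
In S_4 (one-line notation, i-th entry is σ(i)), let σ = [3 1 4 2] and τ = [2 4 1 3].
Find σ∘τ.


σ∘τ: apply τ first, then σ
1 →τ 2 →σ 1
2 →τ 4 →σ 2
3 →τ 1 →σ 3
4 →τ 3 →σ 4

σ∘τ = [1 2 3 4]


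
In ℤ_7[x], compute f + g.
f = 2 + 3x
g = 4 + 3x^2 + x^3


Add coefficients mod 7:
x^0: 2 + 4 = 6 (mod 7)
x^1: 3 + 0 = 3 (mod 7)
x^2: 0 + 3 = 3 (mod 7)
x^3: 0 + 1 = 1 (mod 7)
Result: 6 + 3x + 3x^2 + x^3

f + g = 6 + 3x + 3x^2 + x^3


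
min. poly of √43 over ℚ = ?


√43 satisfies x² - 43 = 0, irreducible over ℚ since 43 is squarefree

Minimal polynomial: x² - 43


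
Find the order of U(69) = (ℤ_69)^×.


U(n) is the group of units mod n; |U(n)| = φ(n)
|U(69)| = φ(69) = 44

|U(69) = (ℤ_69)^×| = 44


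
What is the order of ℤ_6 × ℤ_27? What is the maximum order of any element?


|ℤ_6 × ℤ_27| = 6 × 27 = 162
Max element order = lcm(6,27) = 54
Cyclic? No (gcd=3)

|ℤ_6×ℤ_27| = 162, max element order = 54


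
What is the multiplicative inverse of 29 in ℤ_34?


Use the extended Euclidean algorithm to write 1 = 29·s + 34·t; then s mod 34 is the inverse.
Euclidean algorithm:
  29 = 0·34 + 29
  34 = 1·29 + 5
  29 = 5·5 + 4
  5 = 1·4 + 1
  4 = 4·1 + 0
gcd(29,34) = 1
Back-substitution gives: 29·(-7) + 34·(6) = 1
So 29⁻¹ ≡ -7 ≡ 27 (mod 34)
Check: 29 × 27 = 783 ≡ 1 (mod 34) ✓

29⁻¹ ≡ 27 (mod 34)


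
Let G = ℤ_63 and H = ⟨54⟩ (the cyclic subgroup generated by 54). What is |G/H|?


|⟨54⟩| = n / gcd(54, 63) = 63 / 9 = 7
H is normal (ℤ_63 is abelian).
|G/H| = |G| / |H| = 63 / 7 = 9

|G/H| = 9


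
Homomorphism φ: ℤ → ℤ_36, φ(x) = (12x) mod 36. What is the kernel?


Kernel = preimage of identity
ker(φ) = {x ∈ ℤ : 12x ≡ 0 (mod 36)}. gcd(12,36) = 12, so 12x ≡ 0 (mod 36) ⟺ x ≡ 0 (mod 36/12 = 3). Hence ker(φ) = 3ℤ

ker(φ) = 3ℤ


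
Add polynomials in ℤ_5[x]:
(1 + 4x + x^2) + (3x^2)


Add coefficients mod 5:
x^0: 1 + 0 = 1 (mod 5)
x^1: 4 + 0 = 4 (mod 5)
x^2: 1 + 3 = 4 (mod 5)
Result: 1 + 4x + 4x^2

f + g = 1 + 4x + 4x^2


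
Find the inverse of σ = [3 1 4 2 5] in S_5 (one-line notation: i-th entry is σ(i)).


To find σ⁻¹, swap domain and range:
σ(1) = 3 → σ⁻¹(3) = 1
σ(2) = 1 → σ⁻¹(1) = 2
σ(3) = 4 → σ⁻¹(4) = 3
σ(4) = 2 → σ⁻¹(2) = 4
σ(5) = 5 → σ⁻¹(5) = 5

σ⁻¹ = [2 4 1 3 5]


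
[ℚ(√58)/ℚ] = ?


√58 has minimal polynomial x² - 58 (irreducible over ℚ since 58 is squarefree)

[ℚ(√58)/ℚ] = 2


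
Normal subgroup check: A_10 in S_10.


H = A_10 in S_10
A_10 has index 2 in S_10, and every subgroup of index 2 is normal

Yes, normal subgroup


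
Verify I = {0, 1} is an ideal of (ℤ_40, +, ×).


Check ideal conditions for I = {0, 1} in ℤ_40:
(1) I is an additive subgroup? No
(2) For r ∈ ℤ_40 and a ∈ I: r·a ∈ I? No  [counterexample: r=2, a=1, r·a mod 40 = 2 ∉ I]

No, I is not an ideal of ℤ_40


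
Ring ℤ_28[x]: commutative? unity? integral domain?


ℤ_28 has zero divisors (2·14 ≡ 0), and these lift to constant zero divisors in ℤ_28[x]; so not an integral domain
Commutative: Yes
Integral domain: No
Has unity: Yes

ℤ_28[x]: Commutative=Yes, Unity=Yes


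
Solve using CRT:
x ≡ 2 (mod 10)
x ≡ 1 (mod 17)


m₁ = 10, m₂ = 17, gcd = 1, so CRT applies. M = m₁·m₂ = 170
Let M₁ = M/m₁ = 17, M₂ = M/m₂ = 10
Find y₁ ≡ M₁⁻¹ (mod m₁): 17⁻¹ ≡ 3 (mod 10)
Find y₂ ≡ M₂⁻¹ (mod m₂): 10⁻¹ ≡ 12 (mod 17)
x = a₁·M₁·y₁ + a₂·M₂·y₂ = 2·17·3 + 1·10·12 = 222
Reduce mod 170: x ≡ 52
Check: 52 mod 10 = 2 ✓, 52 mod 17 = 1 ✓

x ≡ 52 (mod 170)


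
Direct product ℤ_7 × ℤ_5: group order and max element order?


|ℤ_7 × ℤ_5| = 7 × 5 = 35
Max element order = lcm(7,5) = 35
Cyclic? Yes (gcd=1)

|ℤ_7×ℤ_5| = 35, max element order = 35


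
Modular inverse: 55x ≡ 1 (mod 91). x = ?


Use the extended Euclidean algorithm to write 1 = 55·s + 91·t; then s mod 91 is the inverse.
Euclidean algorithm:
  55 = 0·91 + 55
  91 = 1·55 + 36
  55 = 1·36 + 19
  36 = 1·19 + 17
  19 = 1·17 + 2
  17 = 8·2 + 1
  2 = 2·1 + 0
gcd(55,91) = 1
Back-substitution gives: 55·(-43) + 91·(26) = 1
So 55⁻¹ ≡ -43 ≡ 48 (mod 91)
Check: 55 × 48 = 2640 ≡ 1 (mod 91) ✓

55⁻¹ ≡ 48 (mod 91)


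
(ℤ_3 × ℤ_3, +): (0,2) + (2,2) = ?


Operation: componentwise addition mod (3, 3)
(0,2) + (2,2) = ((a₁+b₁) mod 3, (a₂+b₂) mod 3) with a = (0,2), b = (2,2)

(0,2) + (2,2) = (2,1)


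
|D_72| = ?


|D_n| = 2n (n rotations and n reflections)
|D_72| = 2×72 = 144

|D_72| = 144


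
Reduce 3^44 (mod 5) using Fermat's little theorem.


Fermat's little theorem: if p is prime and gcd(a,p)=1, then a^(p-1) ≡ 1 (mod p)
p = 5 is prime, gcd(3,5) = 1
Reduce exponent: 44 mod 4 = 0
So 3^44 ≡ 3^0 (mod 5)
3^0 = 1

3^44 ≡ 1 (mod 5)


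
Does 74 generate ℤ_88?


g generates ℤ_n iff gcd(g, n) = 1
gcd(74, 88) = 2
Since gcd = 2 ≠ 1, ⟨74⟩ has order 44 < 88, so 74 is not a generator.

No, 74 does not generate ℤ_88


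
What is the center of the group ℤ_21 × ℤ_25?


Z(G) = {g ∈ G | gx = xg for all x ∈ G}
Direct product of abelian groups is abelian, so Z(G) = G

Z(ℤ_21 × ℤ_25) = ℤ_21 × ℤ_25


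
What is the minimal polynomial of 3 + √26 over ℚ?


Let α = 3 + √26. Then α - 3 = √26, so (α - 3)² = 26, giving α² - 6α - 17 = 0. Degree 2 and α ∉ ℚ, so this is the minimal polynomial.

Minimal polynomial: x² - 6x - 17


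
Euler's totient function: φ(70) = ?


Factor n: 70 = 2 × 5 × 7
φ(n) = n · ∏(1 - 1/p) over distinct primes p | n
φ(70) = 70 · (1 - 1/2) · (1 - 1/5) · (1 - 1/7) = 24

φ(70) = 24


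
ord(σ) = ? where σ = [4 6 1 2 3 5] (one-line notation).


Cycle decomposition: (1 4 2 6 5 3)
Cycle lengths: 6
Order = lcm(6) = 6

ord(σ) = 6


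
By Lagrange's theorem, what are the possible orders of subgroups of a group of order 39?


Lagrange's theorem: |H| divides |G|
|G| = 39
Divisors of 39: 1, 3, 13, 39

Possible subgroup orders: {1, 3, 13, 39}


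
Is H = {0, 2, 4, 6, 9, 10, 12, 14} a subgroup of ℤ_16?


Subgroup test for H = {0, 2, 4, 6, 9, 10, 12, 14} in (ℤ_16, +):
(1) 0 ∈ H? Yes
(2) Closure: for all a,b ∈ H, (a+b) mod 16 ∈ H? No  [counterexample: 2 + 6 = 8 ∉ H]
(3) Inverses: for all a ∈ H, -a mod 16 ∈ H? No

No, H is not a subgroup of ℤ_16


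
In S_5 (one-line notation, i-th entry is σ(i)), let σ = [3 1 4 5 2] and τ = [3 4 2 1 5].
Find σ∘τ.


σ∘τ: apply τ first, then σ
1 →τ 3 →σ 4
2 →τ 4 →σ 5
3 →τ 2 →σ 1
4 →τ 1 →σ 3
5 →τ 5 →σ 2

σ∘τ = [4 5 1 3 2]


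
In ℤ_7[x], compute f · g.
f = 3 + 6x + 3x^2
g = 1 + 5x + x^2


Expand and collect like terms; reduce coefficients mod 7:
x^0: 3·1 = 3 ≡ 3 (mod 7)
x^1: 3·5 + 6·1 = 21 ≡ 0 (mod 7)
x^2: 3·1 + 6·5 + 3·1 = 36 ≡ 1 (mod 7)
x^3: 6·1 + 3·5 = 21 ≡ 0 (mod 7)
x^4: 3·1 = 3 ≡ 3 (mod 7)
Result: 3 + x^2 + 3x^4

f · g = 3 + x^2 + 3x^4


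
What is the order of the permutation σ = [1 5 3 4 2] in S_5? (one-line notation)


Cycle decomposition: (2 5)
Cycle lengths: 2
Order = lcm(2) = 2

ord(σ) = 2


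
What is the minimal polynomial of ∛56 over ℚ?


∛56 satisfies x³ - 56 = 0, irreducible over ℚ (no rational root; 56 is not a perfect cube)

Minimal polynomial: x³ - 56


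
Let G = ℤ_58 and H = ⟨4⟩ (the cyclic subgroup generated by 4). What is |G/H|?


|⟨4⟩| = n / gcd(4, 58) = 58 / 2 = 29
H is normal (ℤ_58 is abelian).
|G/H| = |G| / |H| = 58 / 29 = 2

|G/H| = 2


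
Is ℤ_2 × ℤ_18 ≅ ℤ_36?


Comparing ℤ_2 × ℤ_18 and ℤ_36:
gcd(2,18) = 2 ≠ 1. Max element order in ℤ_2×ℤ_18 is lcm(2,18) = 18 < 36, so it has no element of order 36

No, ℤ_2 × ℤ_18 ≇ ℤ_36


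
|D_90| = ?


|D_n| = 2n (n rotations and n reflections)
|D_90| = 2×90 = 180

|D_90| = 180


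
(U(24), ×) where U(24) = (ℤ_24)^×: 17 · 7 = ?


Operation: multiplication mod 24
17 · 7 = (a × b) mod 24 with a = 17, b = 7

17 · 7 = 23


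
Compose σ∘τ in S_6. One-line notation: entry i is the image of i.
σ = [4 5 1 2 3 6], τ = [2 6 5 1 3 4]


σ∘τ: apply τ first, then σ
1 →τ 2 →σ 5
2 →τ 6 →σ 6
3 →τ 5 →σ 3
4 →τ 1 →σ 4
5 →τ 3 →σ 1
6 →τ 4 →σ 2

σ∘τ = [5 6 3 4 1 2]


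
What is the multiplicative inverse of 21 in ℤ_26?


Use the extended Euclidean algorithm to write 1 = 21·s + 26·t; then s mod 26 is the inverse.
Euclidean algorithm:
  21 = 0·26 + 21
  26 = 1·21 + 5
  21 = 4·5 + 1
  5 = 5·1 + 0
gcd(21,26) = 1
Back-substitution gives: 21·(5) + 26·(-4) = 1
So 21⁻¹ ≡ 5 ≡ 5 (mod 26)
Check: 21 × 5 = 105 ≡ 1 (mod 26) ✓

21⁻¹ ≡ 5 (mod 26)


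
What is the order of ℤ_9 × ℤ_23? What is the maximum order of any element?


|ℤ_9 × ℤ_23| = 9 × 23 = 207
Max element order = lcm(9,23) = 207
Cyclic? Yes (gcd=1)

|ℤ_9×ℤ_23| = 207, max element order = 207


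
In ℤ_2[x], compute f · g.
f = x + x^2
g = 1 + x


Expand and collect like terms; reduce coefficients mod 2:
x^0: 0·1 = 0 ≡ 0 (mod 2)
x^1: 0·1 + 1·1 = 1 ≡ 1 (mod 2)
x^2: 1·1 + 1·1 = 2 ≡ 0 (mod 2)
x^3: 1·1 = 1 ≡ 1 (mod 2)
Result: x + x^3

f · g = x + x^3


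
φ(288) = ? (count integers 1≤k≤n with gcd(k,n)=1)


Factor n: 288 = 2^5 × 3^2
φ(n) = n · ∏(1 - 1/p) over distinct primes p | n
φ(288) = 288 · (1 - 1/2) · (1 - 1/3) = 96

φ(288) = 96


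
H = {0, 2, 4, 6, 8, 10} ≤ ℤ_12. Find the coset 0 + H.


0 + H = {0 + h (mod 12) : h ∈ H}
0+0=0, 0+2=2, 0+4=4, 0+6=6, 0+8=8, 0+10=10

0 + H = {0, 2, 4, 6, 8, 10}


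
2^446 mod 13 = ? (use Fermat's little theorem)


Fermat's little theorem: if p is prime and gcd(a,p)=1, then a^(p-1) ≡ 1 (mod p)
p = 13 is prime, gcd(2,13) = 1
Reduce exponent: 446 mod 12 = 2
So 2^446 ≡ 2^2 (mod 13)
2^2 mod 13 = 4

2^446 ≡ 4 (mod 13)


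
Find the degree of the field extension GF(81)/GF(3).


GF(81) = GF(3^4), so the extension degree is 4

[GF(81)/GF(3)] = 4


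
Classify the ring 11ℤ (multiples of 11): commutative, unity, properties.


11ℤ is a commutative ring under +,× but has no multiplicative identity (1 ∉ 11ℤ); it has no zero divisors, but without unity it is not an integral domain
Commutative: Yes
Integral domain: No
Has unity: No

11ℤ (multiples of 11): Commutative=Yes, Unity=No


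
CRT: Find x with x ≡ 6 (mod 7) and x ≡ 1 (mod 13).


m₁ = 7, m₂ = 13, gcd = 1, so CRT applies. M = m₁·m₂ = 91
Let M₁ = M/m₁ = 13, M₂ = M/m₂ = 7
Find y₁ ≡ M₁⁻¹ (mod m₁): 13⁻¹ ≡ 6 (mod 7)
Find y₂ ≡ M₂⁻¹ (mod m₂): 7⁻¹ ≡ 2 (mod 13)
x = a₁·M₁·y₁ + a₂·M₂·y₂ = 6·13·6 + 1·7·2 = 482
Reduce mod 91: x ≡ 27
Check: 27 mod 7 = 6 ✓, 27 mod 13 = 1 ✓

x ≡ 27 (mod 91)


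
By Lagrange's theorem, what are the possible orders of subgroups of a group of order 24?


Lagrange's theorem: |H| divides |G|
|G| = 24
Divisors of 24: 1, 2, 3, 4, 6, 8, 12, 24

Possible subgroup orders: {1, 2, 3, 4, 6, 8, 12, 24}


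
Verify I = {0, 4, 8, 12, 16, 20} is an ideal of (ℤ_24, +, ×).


Check ideal conditions for I = {0, 4, 8, 12, 16, 20} in ℤ_24:
(1) I is an additive subgroup? Yes
(2) For r ∈ ℤ_24 and a ∈ I: r·a ∈ I? Yes

Yes, I is an ideal of ℤ_24


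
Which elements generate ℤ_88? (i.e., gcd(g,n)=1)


g generates ℤ_n iff gcd(g,n) = 1
Prime factors of 88: 2, 11
Generators are g ∈ {1,...,87} not divisible by any of these primes.
Generators: {1, 3, 5, 7, 9, 13, 15, 17, 19, 21, 23, 25, 27, 29, 31, 35, 37, 39, 41, 43, 45, 47, 49, 51, 53, 57, 59, 61, 63, 65, 67, 69, 71, 73, 75, 79, 81, 83, 85, 87}
Number of generators = φ(88) = 40

Generators of ℤ_88 = {1, 3, 5, 7, 9, 13, 15, 17, 19, 21, 23, 25, 27, 29, 31, 35, 37, 39, 41, 43, 45, 47, 49, 51, 53, 57, 59, 61, 63, 65, 67, 69, 71, 73, 75, 79, 81, 83, 85, 87}


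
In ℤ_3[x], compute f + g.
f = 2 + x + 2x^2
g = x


Add coefficients mod 3:
x^0: 2 + 0 = 2 (mod 3)
x^1: 1 + 1 = 2 (mod 3)
x^2: 2 + 0 = 2 (mod 3)
Result: 2 + 2x + 2x^2

f + g = 2 + 2x + 2x^2


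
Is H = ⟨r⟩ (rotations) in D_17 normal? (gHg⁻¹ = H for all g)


H = ⟨r⟩ (rotations) in D_17
The rotation subgroup ⟨r⟩ has index 2 in D_17, so it is normal

Yes, normal subgroup


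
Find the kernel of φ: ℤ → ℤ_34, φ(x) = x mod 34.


Kernel = preimage of identity
ker(φ) = {x ∈ ℤ : x ≡ 0 (mod 34)} = 34ℤ = {0, ±34, ±68, ...}

ker(φ) = 34ℤ


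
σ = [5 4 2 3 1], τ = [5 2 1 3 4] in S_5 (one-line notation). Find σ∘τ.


σ∘τ: apply τ first, then σ
1 →τ 5 →σ 1
2 →τ 2 →σ 4
3 →τ 1 →σ 5
4 →τ 3 →σ 2
5 →τ 4 →σ 3

σ∘τ = [1 4 5 2 3]


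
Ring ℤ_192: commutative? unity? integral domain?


ℤ_192 is a commutative ring with unity 1; 192 = 2×96 is composite, so 2·96 ≡ 0 gives zero divisors (not an integral domain)
Commutative: Yes
Integral domain: No
Has unity: Yes

ℤ_192: Commutative=Yes, Unity=Yes


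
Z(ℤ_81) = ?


Z(G) = {g ∈ G | gx = xg for all x ∈ G}
ℤ_81 is abelian, so Z(G) = G

Z(ℤ_81) = ℤ_81


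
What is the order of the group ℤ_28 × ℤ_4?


|A × B| = |A| · |B|
|ℤ_28 × ℤ_4| = 28 × 4 = 112

|ℤ_28 × ℤ_4| = 112


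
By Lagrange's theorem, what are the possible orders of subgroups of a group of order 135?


Lagrange's theorem: |H| divides |G|
|G| = 135
Divisors of 135: 1, 3, 5, 9, 15, 27, 45, 135

Possible subgroup orders: {1, 3, 5, 9, 15, 27, 45, 135}


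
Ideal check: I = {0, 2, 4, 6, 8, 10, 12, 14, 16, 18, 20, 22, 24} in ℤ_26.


Check ideal conditions for I = {0, 2, 4, 6, 8, 10, 12, 14, 16, 18, 20, 22, 24} in ℤ_26:
(1) I is an additive subgroup? Yes
(2) For r ∈ ℤ_26 and a ∈ I: r·a ∈ I? Yes

Yes, I is an ideal of ℤ_26


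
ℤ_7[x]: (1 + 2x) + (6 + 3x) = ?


Add coefficients mod 7:
x^0: 1 + 6 = 0 (mod 7)
x^1: 2 + 3 = 5 (mod 7)
Result: 5x

f + g = 5x


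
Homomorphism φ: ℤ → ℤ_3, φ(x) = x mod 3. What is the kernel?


Kernel = preimage of identity
ker(φ) = {x ∈ ℤ : x ≡ 0 (mod 3)} = 3ℤ = {0, ±3, ±6, ...}

ker(φ) = 3ℤ


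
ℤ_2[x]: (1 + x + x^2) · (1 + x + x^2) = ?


Expand and collect like terms; reduce coefficients mod 2:
x^0: 1·1 = 1 ≡ 1 (mod 2)
x^1: 1·1 + 1·1 = 2 ≡ 0 (mod 2)
x^2: 1·1 + 1·1 + 1·1 = 3 ≡ 1 (mod 2)
x^3: 1·1 + 1·1 = 2 ≡ 0 (mod 2)
x^4: 1·1 = 1 ≡ 1 (mod 2)
Result: 1 + x^2 + x^4

f · g = 1 + x^2 + x^4


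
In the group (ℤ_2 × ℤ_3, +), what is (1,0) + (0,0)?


Operation: componentwise addition mod (2, 3)
(1,0) + (0,0) = ((a₁+b₁) mod 2, (a₂+b₂) mod 3) with a = (1,0), b = (0,0)

(1,0) + (0,0) = (1,0)


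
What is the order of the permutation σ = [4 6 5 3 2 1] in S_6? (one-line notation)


Cycle decomposition: (1 4 3 5 2 6)
Cycle lengths: 6
Order = lcm(6) = 6

ord(σ) = 6


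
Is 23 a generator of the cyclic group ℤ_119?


g generates ℤ_n iff gcd(g, n) = 1
gcd(23, 119) = 1
Since gcd = 1, 23 is a generator.

Yes, 23 generates ℤ_119


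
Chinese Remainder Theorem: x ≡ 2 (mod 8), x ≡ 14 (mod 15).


m₁ = 8, m₂ = 15, gcd = 1, so CRT applies. M = m₁·m₂ = 120
Let M₁ = M/m₁ = 15, M₂ = M/m₂ = 8
Find y₁ ≡ M₁⁻¹ (mod m₁): 15⁻¹ ≡ 7 (mod 8)
Find y₂ ≡ M₂⁻¹ (mod m₂): 8⁻¹ ≡ 2 (mod 15)
x = a₁·M₁·y₁ + a₂·M₂·y₂ = 2·15·7 + 14·8·2 = 434
Reduce mod 120: x ≡ 74
Check: 74 mod 8 = 2 ✓, 74 mod 15 = 14 ✓

x ≡ 74 (mod 120)


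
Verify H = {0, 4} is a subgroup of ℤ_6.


Subgroup test for H = {0, 4} in (ℤ_6, +):
(1) 0 ∈ H? Yes
(2) Closure: for all a,b ∈ H, (a+b) mod 6 ∈ H? No  [counterexample: 4 + 4 = 2 ∉ H]
(3) Inverses: for all a ∈ H, -a mod 6 ∈ H? No

No, H is not a subgroup of ℤ_6


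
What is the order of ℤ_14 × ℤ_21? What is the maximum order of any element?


|ℤ_14 × ℤ_21| = 14 × 21 = 294
Max element order = lcm(14,21) = 42
Cyclic? No (gcd=7)

|ℤ_14×ℤ_21| = 294, max element order = 42


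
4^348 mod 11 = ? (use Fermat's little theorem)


Fermat's little theorem: if p is prime and gcd(a,p)=1, then a^(p-1) ≡ 1 (mod p)
p = 11 is prime, gcd(4,11) = 1
Reduce exponent: 348 mod 10 = 8
So 4^348 ≡ 4^8 (mod 11)
4^8 mod 11 = 9

4^348 ≡ 9 (mod 11)


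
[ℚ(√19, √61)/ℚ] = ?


[ℚ(√19,√61):ℚ] = [ℚ(√19,√61):ℚ(√19)]·[ℚ(√19):ℚ] = 2·2 = 4

[ℚ(√19, √61)/ℚ] = 4


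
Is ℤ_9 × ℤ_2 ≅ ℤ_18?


Comparing ℤ_9 × ℤ_2 and ℤ_18:
gcd(9,2) = 1, so ℤ_9 × ℤ_2 ≅ ℤ_18 (CRT)

Yes, ℤ_9 × ℤ_2 ≅ ℤ_18


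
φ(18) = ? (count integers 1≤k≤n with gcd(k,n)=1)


φ(n) = count of k ∈ {1,...,n} with gcd(k,n)=1
Coprimes to 18: {1, 5, 7, 11, 13, 17}
Count: 6

φ(18) = 6


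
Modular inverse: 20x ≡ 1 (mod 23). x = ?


Use the extended Euclidean algorithm to write 1 = 20·s + 23·t; then s mod 23 is the inverse.
Euclidean algorithm:
  20 = 0·23 + 20
  23 = 1·20 + 3
  20 = 6·3 + 2
  3 = 1·2 + 1
  2 = 2·1 + 0
gcd(20,23) = 1
Back-substitution gives: 20·(-8) + 23·(7) = 1
So 20⁻¹ ≡ -8 ≡ 15 (mod 23)
Check: 20 × 15 = 300 ≡ 1 (mod 23) ✓

20⁻¹ ≡ 15 (mod 23)


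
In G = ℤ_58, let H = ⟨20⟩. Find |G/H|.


|⟨20⟩| = n / gcd(20, 58) = 58 / 2 = 29
H is normal (ℤ_58 is abelian).
|G/H| = |G| / |H| = 58 / 29 = 2

|G/H| = 2


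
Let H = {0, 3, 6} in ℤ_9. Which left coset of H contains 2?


2 + H = {2 + h (mod 9) : h ∈ H}
2+0=2, 2+3=5, 2+6=8

2 + H = {2, 5, 8}


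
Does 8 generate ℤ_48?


g generates ℤ_n iff gcd(g, n) = 1
gcd(8, 48) = 8
Since gcd = 8 ≠ 1, ⟨8⟩ has order 6 < 48, so 8 is not a generator.

No, 8 does not generate ℤ_48


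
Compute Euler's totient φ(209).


Factor n: 209 = 11 × 19
φ(n) = n · ∏(1 - 1/p) over distinct primes p | n
φ(209) = 209 · (1 - 1/11) · (1 - 1/19) = 180

φ(209) = 180


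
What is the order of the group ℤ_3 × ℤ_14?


|A × B| = |A| · |B|
|ℤ_3 × ℤ_14| = 3 × 14 = 42

|ℤ_3 × ℤ_14| = 42


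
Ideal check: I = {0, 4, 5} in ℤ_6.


Check ideal conditions for I = {0, 4, 5} in ℤ_6:
(1) I is an additive subgroup? No
(2) For r ∈ ℤ_6 and a ∈ I: r·a ∈ I? No  [counterexample: r=2, a=4, r·a mod 6 = 2 ∉ I]

No, I is not an ideal of ℤ_6


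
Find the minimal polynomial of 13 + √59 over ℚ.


Let α = 13 + √59. Then α - 13 = √59, so (α - 13)² = 59, giving α² - 26α + 110 = 0. Degree 2 and α ∉ ℚ, so this is the minimal polynomial.

Minimal polynomial: x² - 26x + 110


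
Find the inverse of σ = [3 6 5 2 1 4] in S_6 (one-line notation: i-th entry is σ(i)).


To find σ⁻¹, swap domain and range:
σ(1) = 3 → σ⁻¹(3) = 1
σ(2) = 6 → σ⁻¹(6) = 2
σ(3) = 5 → σ⁻¹(5) = 3
σ(4) = 2 → σ⁻¹(2) = 4
σ(5) = 1 → σ⁻¹(1) = 5
σ(6) = 4 → σ⁻¹(4) = 6

σ⁻¹ = [5 4 1 6 3 2]


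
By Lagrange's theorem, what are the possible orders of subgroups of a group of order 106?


Lagrange's theorem: |H| divides |G|
|G| = 106
Divisors of 106: 1, 2, 53, 106

Possible subgroup orders: {1, 2, 53, 106}


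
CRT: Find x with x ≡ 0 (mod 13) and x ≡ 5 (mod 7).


m₁ = 13, m₂ = 7, gcd = 1, so CRT applies. M = m₁·m₂ = 91
Let M₁ = M/m₁ = 7, M₂ = M/m₂ = 13
Find y₁ ≡ M₁⁻¹ (mod m₁): 7⁻¹ ≡ 2 (mod 13)
Find y₂ ≡ M₂⁻¹ (mod m₂): 13⁻¹ ≡ 6 (mod 7)
x = a₁·M₁·y₁ + a₂·M₂·y₂ = 0·7·2 + 5·13·6 = 390
Reduce mod 91: x ≡ 26
Check: 26 mod 13 = 0 ✓, 26 mod 7 = 5 ✓

x ≡ 26 (mod 91)


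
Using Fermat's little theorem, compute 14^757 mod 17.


Fermat's little theorem: if p is prime and gcd(a,p)=1, then a^(p-1) ≡ 1 (mod p)
p = 17 is prime, gcd(14,17) = 1
Reduce exponent: 757 mod 16 = 5
So 14^757 ≡ 14^5 (mod 17)
14^5 mod 17 = 12

14^757 ≡ 12 (mod 17)


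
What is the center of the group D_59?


Z(G) = {g ∈ G | gx = xg for all x ∈ G}
For odd n, Z(D_n) = {e}: no nontrivial rotation commutes with all reflections

Z(D_59) = {e}


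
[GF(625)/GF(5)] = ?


GF(625) = GF(5^4), so the extension degree is 4

[GF(625)/GF(5)] = 4


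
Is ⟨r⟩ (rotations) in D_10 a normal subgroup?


H = ⟨r⟩ (rotations) in D_10
The rotation subgroup ⟨r⟩ has index 2 in D_10, so it is normal

Yes, normal subgroup


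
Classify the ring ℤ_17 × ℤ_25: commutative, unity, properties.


Direct product ring; commutative with unity (1,1); but (1,0)·(0,1) = (0,0) gives zero divisors, so not an integral domain
Commutative: Yes
Integral domain: No
Has unity: Yes

ℤ_17 × ℤ_25: Commutative=Yes, Unity=Yes


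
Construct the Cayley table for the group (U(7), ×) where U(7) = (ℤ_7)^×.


Elements: {1, 2, 3, 4, 5, 6}
Operation: multiplication mod 7
Entry (a, b) = (a × b) mod 7

Cayley table:
  | 1 | 2 | 3 | 4 | 5 | 6
1 | 1 | 2 | 3 | 4 | 5 | 6
2 | 2 | 4 | 6 | 1 | 3 | 5
3 | 3 | 6 | 2 | 5 | 1 | 4
4 | 4 | 1 | 5 | 2 | 6 | 3
5 | 5 | 3 | 1 | 6 | 4 | 2
6 | 6 | 5 | 4 | 3 | 2 | 1


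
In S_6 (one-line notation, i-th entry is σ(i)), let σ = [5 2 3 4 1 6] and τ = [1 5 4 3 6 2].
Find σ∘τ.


σ∘τ: apply τ first, then σ
1 →τ 1 →σ 5
2 →τ 5 →σ 1
3 →τ 4 →σ 4
4 →τ 3 →σ 3
5 →τ 6 →σ 6
6 →τ 2 →σ 2

σ∘τ = [5 1 4 3 6 2]


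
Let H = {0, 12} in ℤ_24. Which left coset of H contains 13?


13 + H = {13 + h (mod 24) : h ∈ H}
13+0=13, 13+12=1
13 + H = {1, 13} = 1 + H

13 + H = {1, 13}


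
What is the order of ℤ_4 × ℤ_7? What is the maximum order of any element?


|ℤ_4 × ℤ_7| = 4 × 7 = 28
Max element order = lcm(4,7) = 28
Cyclic? Yes (gcd=1)

|ℤ_4×ℤ_7| = 28, max element order = 28


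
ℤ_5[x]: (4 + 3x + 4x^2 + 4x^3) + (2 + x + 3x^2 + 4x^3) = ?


Add coefficients mod 5:
x^0: 4 + 2 = 1 (mod 5)
x^1: 3 + 1 = 4 (mod 5)
x^2: 4 + 3 = 2 (mod 5)
x^3: 4 + 4 = 3 (mod 5)
Result: 1 + 4x + 2x^2 + 3x^3

f + g = 1 + 4x + 2x^2 + 3x^3


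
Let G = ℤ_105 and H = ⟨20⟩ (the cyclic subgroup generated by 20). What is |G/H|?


|⟨20⟩| = n / gcd(20, 105) = 105 / 5 = 21
H is normal (ℤ_105 is abelian).
|G/H| = |G| / |H| = 105 / 21 = 5

|G/H| = 5


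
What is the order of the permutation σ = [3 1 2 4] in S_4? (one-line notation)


Cycle decomposition: (1 3 2)
Cycle lengths: 3
Order = lcm(3) = 3

ord(σ) = 3


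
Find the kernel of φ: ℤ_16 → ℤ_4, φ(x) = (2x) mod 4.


Kernel = preimage of identity
ker(φ) = {x ∈ ℤ_16 : 2x ≡ 0 (mod 4)}. Since 4 | 16, φ is well-defined. The kernel is the cyclic subgroup ⟨2⟩ of ℤ_16 (order 8), i.e. {0, 2, 4, 6, 8, 10, 12, 14}

ker(φ) = {0, 2, 4, 6, 8, 10, 12, 14}


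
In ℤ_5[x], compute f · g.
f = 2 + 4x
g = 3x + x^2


Expand and collect like terms; reduce coefficients mod 5:
x^0: 2·0 = 0 ≡ 0 (mod 5)
x^1: 2·3 + 4·0 = 6 ≡ 1 (mod 5)
x^2: 2·1 + 4·3 = 14 ≡ 4 (mod 5)
x^3: 4·1 = 4 ≡ 4 (mod 5)
Result: x + 4x^2 + 4x^3

f · g = x + 4x^2 + 4x^3


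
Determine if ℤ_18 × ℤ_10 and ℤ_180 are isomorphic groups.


Comparing ℤ_18 × ℤ_10 and ℤ_180:
gcd(18,10) = 2 ≠ 1. Max element order in ℤ_18×ℤ_10 is lcm(18,10) = 90 < 180, so it has no element of order 180

No, ℤ_18 × ℤ_10 ≇ ℤ_180


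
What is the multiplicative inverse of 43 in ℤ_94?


Use the extended Euclidean algorithm to write 1 = 43·s + 94·t; then s mod 94 is the inverse.
Euclidean algorithm:
  43 = 0·94 + 43
  94 = 2·43 + 8
  43 = 5·8 + 3
  8 = 2·3 + 2
  3 = 1·2 + 1
  2 = 2·1 + 0
gcd(43,94) = 1
Back-substitution gives: 43·(35) + 94·(-16) = 1
So 43⁻¹ ≡ 35 ≡ 35 (mod 94)
Check: 43 × 35 = 1505 ≡ 1 (mod 94) ✓

43⁻¹ ≡ 35 (mod 94)


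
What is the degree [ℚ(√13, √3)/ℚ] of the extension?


[ℚ(√13,√3):ℚ] = [ℚ(√13,√3):ℚ(√13)]·[ℚ(√13):ℚ] = 2·2 = 4

[ℚ(√13, √3)/ℚ] = 4


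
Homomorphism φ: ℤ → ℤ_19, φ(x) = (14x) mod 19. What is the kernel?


Kernel = preimage of identity
ker(φ) = {x ∈ ℤ : 14x ≡ 0 (mod 19)}. gcd(14,19) = 1, so 14x ≡ 0 (mod 19) ⟺ x ≡ 0 (mod 19/1 = 19). Hence ker(φ) = 19ℤ

ker(φ) = 19ℤ


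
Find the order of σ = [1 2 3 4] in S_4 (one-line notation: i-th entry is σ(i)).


Cycle decomposition: identity (all elements fixed)
Order = 1 (identity has order 1)

ord(σ) = 1


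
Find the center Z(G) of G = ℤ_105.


Z(G) = {g ∈ G | gx = xg for all x ∈ G}
ℤ_105 is abelian, so Z(G) = G

Z(ℤ_105) = ℤ_105


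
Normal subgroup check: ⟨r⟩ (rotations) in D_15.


H = ⟨r⟩ (rotations) in D_15
The rotation subgroup ⟨r⟩ has index 2 in D_15, so it is normal

Yes, normal subgroup


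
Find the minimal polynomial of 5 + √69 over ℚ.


Let α = 5 + √69. Then α - 5 = √69, so (α - 5)² = 69, giving α² - 10α - 44 = 0. Degree 2 and α ∉ ℚ, so this is the minimal polynomial.

Minimal polynomial: x² - 10x - 44


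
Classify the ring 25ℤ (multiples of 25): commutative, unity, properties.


25ℤ is a commutative ring under +,× but has no multiplicative identity (1 ∉ 25ℤ); it has no zero divisors, but without unity it is not an integral domain
Commutative: Yes
Integral domain: No
Has unity: No

25ℤ (multiples of 25): Commutative=Yes, Unity=No


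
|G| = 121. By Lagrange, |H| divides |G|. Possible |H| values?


Lagrange's theorem: |H| divides |G|
|G| = 121
Divisors of 121: 1, 11, 121

Possible subgroup orders: {1, 11, 121}


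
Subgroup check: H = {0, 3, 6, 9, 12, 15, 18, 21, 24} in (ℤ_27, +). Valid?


Subgroup test for H = {0, 3, 6, 9, 12, 15, 18, 21, 24} in (ℤ_27, +):
(1) 0 ∈ H? Yes
(2) Closure: for all a,b ∈ H, (a+b) mod 27 ∈ H? Yes
(3) Inverses: for all a ∈ H, -a mod 27 ∈ H? Yes

Yes, H is a subgroup of ℤ_27


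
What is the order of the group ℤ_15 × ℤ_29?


|A × B| = |A| · |B|
|ℤ_15 × ℤ_29| = 15 × 29 = 435

|ℤ_15 × ℤ_29| = 435


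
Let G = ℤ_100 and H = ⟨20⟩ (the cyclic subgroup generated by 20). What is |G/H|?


|⟨20⟩| = n / gcd(20, 100) = 100 / 20 = 5
H is normal (ℤ_100 is abelian).
|G/H| = |G| / |H| = 100 / 5 = 20

|G/H| = 20


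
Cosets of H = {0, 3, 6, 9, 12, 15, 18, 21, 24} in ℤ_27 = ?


H = {0, 3, 6, 9, 12, 15, 18, 21, 24}, |H| = 9
Number of cosets = |G|/|H| = 27/9 = 3
0 + H = {0, 3, 6, 9, 12, 15, 18, 21, 24}
1 + H = {1, 4, 7, 10, 13, 16, 19, 22, 25}
2 + H = {2, 5, 8, 11, 14, 17, 20, 23, 26}

Cosets: 0+H={0,3,6,9,12,15,18,21,24}; 1+H={1,4,7,10,13,16,19,22,25}; 2+H={2,5,8,11,14,17,20,23,26}


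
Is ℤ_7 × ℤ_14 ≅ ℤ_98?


Comparing ℤ_7 × ℤ_14 and ℤ_98:
gcd(7,14) = 7 ≠ 1. Max element order in ℤ_7×ℤ_14 is lcm(7,14) = 14 < 98, so it has no element of order 98

No, ℤ_7 × ℤ_14 ≇ ℤ_98


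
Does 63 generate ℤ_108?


g generates ℤ_n iff gcd(g, n) = 1
gcd(63, 108) = 9
Since gcd = 9 ≠ 1, ⟨63⟩ has order 12 < 108, so 63 is not a generator.

No, 63 does not generate ℤ_108


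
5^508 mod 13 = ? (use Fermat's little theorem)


Fermat's little theorem: if p is prime and gcd(a,p)=1, then a^(p-1) ≡ 1 (mod p)
p = 13 is prime, gcd(5,13) = 1
Reduce exponent: 508 mod 12 = 4
So 5^508 ≡ 5^4 (mod 13)
5^4 mod 13 = 1

5^508 ≡ 1 (mod 13)


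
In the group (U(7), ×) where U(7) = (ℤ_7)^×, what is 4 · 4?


Operation: multiplication mod 7
4 · 4 = (a × b) mod 7 with a = 4, b = 4

4 · 4 = 2


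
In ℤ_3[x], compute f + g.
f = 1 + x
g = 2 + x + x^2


Add coefficients mod 3:
x^0: 1 + 2 = 0 (mod 3)
x^1: 1 + 1 = 2 (mod 3)
x^2: 0 + 1 = 1 (mod 3)
Result: 2x + x^2

f + g = 2x + x^2


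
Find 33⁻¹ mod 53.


Use the extended Euclidean algorithm to write 1 = 33·s + 53·t; then s mod 53 is the inverse.
Euclidean algorithm:
  33 = 0·53 + 33
  53 = 1·33 + 20
  33 = 1·20 + 13
  20 = 1·13 + 7
  13 = 1·7 + 6
  7 = 1·6 + 1
  6 = 6·1 + 0
gcd(33,53) = 1
Back-substitution gives: 33·(-8) + 53·(5) = 1
So 33⁻¹ ≡ -8 ≡ 45 (mod 53)
Check: 33 × 45 = 1485 ≡ 1 (mod 53) ✓

33⁻¹ ≡ 45 (mod 53)


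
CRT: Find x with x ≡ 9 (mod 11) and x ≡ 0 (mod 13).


m₁ = 11, m₂ = 13, gcd = 1, so CRT applies. M = m₁·m₂ = 143
Let M₁ = M/m₁ = 13, M₂ = M/m₂ = 11
Find y₁ ≡ M₁⁻¹ (mod m₁): 13⁻¹ ≡ 6 (mod 11)
Find y₂ ≡ M₂⁻¹ (mod m₂): 11⁻¹ ≡ 6 (mod 13)
x = a₁·M₁·y₁ + a₂·M₂·y₂ = 9·13·6 + 0·11·6 = 702
Reduce mod 143: x ≡ 130
Check: 130 mod 11 = 9 ✓, 130 mod 13 = 0 ✓

x ≡ 130 (mod 143)


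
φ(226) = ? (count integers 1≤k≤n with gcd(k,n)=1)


Factor n: 226 = 2 × 113
φ(n) = n · ∏(1 - 1/p) over distinct primes p | n
φ(226) = 226 · (1 - 1/2) · (1 - 1/113) = 112

φ(226) = 112


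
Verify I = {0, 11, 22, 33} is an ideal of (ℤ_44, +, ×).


Check ideal conditions for I = {0, 11, 22, 33} in ℤ_44:
(1) I is an additive subgroup? Yes
(2) For r ∈ ℤ_44 and a ∈ I: r·a ∈ I? Yes

Yes, I is an ideal of ℤ_44


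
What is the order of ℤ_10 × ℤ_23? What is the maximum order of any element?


|ℤ_10 × ℤ_23| = 10 × 23 = 230
Max element order = lcm(10,23) = 230
Cyclic? Yes (gcd=1)

|ℤ_10×ℤ_23| = 230, max element order = 230


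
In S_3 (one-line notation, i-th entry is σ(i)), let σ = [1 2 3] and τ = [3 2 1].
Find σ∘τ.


σ∘τ: apply τ first, then σ
1 →τ 3 →σ 3
2 →τ 2 →σ 2
3 →τ 1 →σ 1

σ∘τ = [3 2 1]


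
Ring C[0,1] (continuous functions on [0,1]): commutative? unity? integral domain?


pointwise +,× is commutative with unity (constant 1); but bump functions with disjoint support multiply to 0 — zero divisors, so not an integral domain
Commutative: Yes
Integral domain: No
Has unity: Yes

C[0,1] (continuous functions on [0,1]): Commutative=Yes, Unity=Yes


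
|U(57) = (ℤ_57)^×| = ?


U(n) is the group of units mod n; |U(n)| = φ(n)
|U(57)| = φ(57) = 36

|U(57) = (ℤ_57)^×| = 36


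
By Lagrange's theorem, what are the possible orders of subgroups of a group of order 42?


Lagrange's theorem: |H| divides |G|
|G| = 42
Divisors of 42: 1, 2, 3, 6, 7, 14, 21, 42

Possible subgroup orders: {1, 2, 3, 6, 7, 14, 21, 42}


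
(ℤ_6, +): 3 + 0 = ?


Operation: addition mod 6
3 + 0 = (a + b) mod 6 with a = 3, b = 0

3 + 0 = 3


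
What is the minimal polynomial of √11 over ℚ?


√11 satisfies x² - 11 = 0, irreducible over ℚ since 11 is squarefree

Minimal polynomial: x² - 11


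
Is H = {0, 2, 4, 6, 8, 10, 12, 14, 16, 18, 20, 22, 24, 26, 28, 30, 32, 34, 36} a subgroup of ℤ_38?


Subgroup test for H = {0, 2, 4, 6, 8, 10, 12, 14, 16, 18, 20, 22, 24, 26, 28, 30, 32, 34, 36} in (ℤ_38, +):
(1) 0 ∈ H? Yes
(2) Closure: for all a,b ∈ H, (a+b) mod 38 ∈ H? Yes
(3) Inverses: for all a ∈ H, -a mod 38 ∈ H? Yes

Yes, H is a subgroup of ℤ_38


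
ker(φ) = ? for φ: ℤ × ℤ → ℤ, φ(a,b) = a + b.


Kernel = preimage of identity
ker(φ) = {(a,b) ∈ ℤ² | a+b = 0} = {(a,-a) | a ∈ ℤ}

ker(φ) = {(a,-a) | a ∈ ℤ}


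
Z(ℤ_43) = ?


Z(G) = {g ∈ G | gx = xg for all x ∈ G}
ℤ_43 is abelian, so Z(G) = G

Z(ℤ_43) = ℤ_43


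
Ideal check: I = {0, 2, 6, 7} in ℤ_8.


Check ideal conditions for I = {0, 2, 6, 7} in ℤ_8:
(1) I is an additive subgroup? No
(2) For r ∈ ℤ_8 and a ∈ I: r·a ∈ I? No  [counterexample: r=2, a=2, r·a mod 8 = 4 ∉ I]

No, I is not an ideal of ℤ_8


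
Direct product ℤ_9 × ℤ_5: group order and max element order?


|ℤ_9 × ℤ_5| = 9 × 5 = 45
Max element order = lcm(9,5) = 45
Cyclic? Yes (gcd=1)

|ℤ_9×ℤ_5| = 45, max element order = 45


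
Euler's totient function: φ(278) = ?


Factor n: 278 = 2 × 139
φ(n) = n · ∏(1 - 1/p) over distinct primes p | n
φ(278) = 278 · (1 - 1/2) · (1 - 1/139) = 138

φ(278) = 138


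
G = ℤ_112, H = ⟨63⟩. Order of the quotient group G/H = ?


|⟨63⟩| = n / gcd(63, 112) = 112 / 7 = 16
H is normal (ℤ_112 is abelian).
|G/H| = |G| / |H| = 112 / 16 = 7

|G/H| = 7


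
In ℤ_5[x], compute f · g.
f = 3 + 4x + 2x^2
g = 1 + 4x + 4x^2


Expand and collect like terms; reduce coefficients mod 5:
x^0: 3·1 = 3 ≡ 3 (mod 5)
x^1: 3·4 + 4·1 = 16 ≡ 1 (mod 5)
x^2: 3·4 + 4·4 + 2·1 = 30 ≡ 0 (mod 5)
x^3: 4·4 + 2·4 = 24 ≡ 4 (mod 5)
x^4: 2·4 = 8 ≡ 3 (mod 5)
Result: 3 + x + 4x^3 + 3x^4

f · g = 3 + x + 4x^3 + 3x^4


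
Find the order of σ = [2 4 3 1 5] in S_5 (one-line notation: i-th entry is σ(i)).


Cycle decomposition: (1 2 4)
Cycle lengths: 3
Order = lcm(3) = 3

ord(σ) = 3


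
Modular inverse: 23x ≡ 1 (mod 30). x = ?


Use the extended Euclidean algorithm to write 1 = 23·s + 30·t; then s mod 30 is the inverse.
Euclidean algorithm:
  23 = 0·30 + 23
  30 = 1·23 + 7
  23 = 3·7 + 2
  7 = 3·2 + 1
  2 = 2·1 + 0
gcd(23,30) = 1
Back-substitution gives: 23·(-13) + 30·(10) = 1
So 23⁻¹ ≡ -13 ≡ 17 (mod 30)
Check: 23 × 17 = 391 ≡ 1 (mod 30) ✓

23⁻¹ ≡ 17 (mod 30)


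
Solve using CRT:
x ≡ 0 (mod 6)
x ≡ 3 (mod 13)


m₁ = 6, m₂ = 13, gcd = 1, so CRT applies. M = m₁·m₂ = 78
Let M₁ = M/m₁ = 13, M₂ = M/m₂ = 6
Find y₁ ≡ M₁⁻¹ (mod m₁): 13⁻¹ ≡ 1 (mod 6)
Find y₂ ≡ M₂⁻¹ (mod m₂): 6⁻¹ ≡ 11 (mod 13)
x = a₁·M₁·y₁ + a₂·M₂·y₂ = 0·13·1 + 3·6·11 = 198
Reduce mod 78: x ≡ 42
Check: 42 mod 6 = 0 ✓, 42 mod 13 = 3 ✓

x ≡ 42 (mod 78)


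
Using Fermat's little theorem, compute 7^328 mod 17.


Fermat's little theorem: if p is prime and gcd(a,p)=1, then a^(p-1) ≡ 1 (mod p)
p = 17 is prime, gcd(7,17) = 1
Reduce exponent: 328 mod 16 = 8
So 7^328 ≡ 7^8 (mod 17)
7^8 mod 17 = 16

7^328 ≡ 16 (mod 17)


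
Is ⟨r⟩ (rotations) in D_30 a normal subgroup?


H = ⟨r⟩ (rotations) in D_30
The rotation subgroup ⟨r⟩ has index 2 in D_30, so it is normal

Yes, normal subgroup


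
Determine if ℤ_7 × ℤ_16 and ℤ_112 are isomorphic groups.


Comparing ℤ_7 × ℤ_16 and ℤ_112:
gcd(7,16) = 1, so ℤ_7 × ℤ_16 ≅ ℤ_112 (CRT)

Yes, ℤ_7 × ℤ_16 ≅ ℤ_112
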